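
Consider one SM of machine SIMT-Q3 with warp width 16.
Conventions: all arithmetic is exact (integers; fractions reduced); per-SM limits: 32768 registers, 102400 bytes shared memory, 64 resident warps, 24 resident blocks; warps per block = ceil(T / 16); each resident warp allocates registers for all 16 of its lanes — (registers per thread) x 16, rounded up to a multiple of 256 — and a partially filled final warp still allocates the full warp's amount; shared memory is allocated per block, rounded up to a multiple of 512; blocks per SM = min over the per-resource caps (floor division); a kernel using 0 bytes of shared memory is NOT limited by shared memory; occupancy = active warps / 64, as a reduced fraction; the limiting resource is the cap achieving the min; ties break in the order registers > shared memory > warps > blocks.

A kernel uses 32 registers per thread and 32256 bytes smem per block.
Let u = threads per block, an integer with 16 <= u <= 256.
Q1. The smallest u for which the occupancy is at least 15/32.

Answer: u = 145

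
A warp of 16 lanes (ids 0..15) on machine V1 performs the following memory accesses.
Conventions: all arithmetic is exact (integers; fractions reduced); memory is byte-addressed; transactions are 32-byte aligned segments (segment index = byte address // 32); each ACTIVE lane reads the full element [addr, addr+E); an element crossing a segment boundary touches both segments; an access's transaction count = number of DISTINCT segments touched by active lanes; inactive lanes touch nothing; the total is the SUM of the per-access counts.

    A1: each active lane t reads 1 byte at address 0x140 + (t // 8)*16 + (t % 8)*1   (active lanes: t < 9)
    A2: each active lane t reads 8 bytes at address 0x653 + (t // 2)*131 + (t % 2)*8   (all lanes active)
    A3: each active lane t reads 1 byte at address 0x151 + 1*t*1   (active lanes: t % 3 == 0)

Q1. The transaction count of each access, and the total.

A1: 1 transaction
A2: 13 transactions
A3: 2 transactions

Answer: 1,13,2; total 16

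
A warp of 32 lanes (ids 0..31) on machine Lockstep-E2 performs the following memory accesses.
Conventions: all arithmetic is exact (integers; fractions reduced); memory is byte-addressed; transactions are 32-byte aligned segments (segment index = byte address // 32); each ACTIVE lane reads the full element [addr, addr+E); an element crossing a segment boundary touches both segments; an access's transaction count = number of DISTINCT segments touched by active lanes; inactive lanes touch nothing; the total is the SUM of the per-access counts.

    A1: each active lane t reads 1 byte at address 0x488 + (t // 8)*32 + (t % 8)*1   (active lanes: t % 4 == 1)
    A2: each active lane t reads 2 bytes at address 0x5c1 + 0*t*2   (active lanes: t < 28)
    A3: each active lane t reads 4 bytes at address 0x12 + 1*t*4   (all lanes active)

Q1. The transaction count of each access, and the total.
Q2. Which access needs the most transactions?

A1: 4 transactions
A2: 1 transaction
A3: 5 transactions

Answer: 4,1,5; total 10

Answer: A3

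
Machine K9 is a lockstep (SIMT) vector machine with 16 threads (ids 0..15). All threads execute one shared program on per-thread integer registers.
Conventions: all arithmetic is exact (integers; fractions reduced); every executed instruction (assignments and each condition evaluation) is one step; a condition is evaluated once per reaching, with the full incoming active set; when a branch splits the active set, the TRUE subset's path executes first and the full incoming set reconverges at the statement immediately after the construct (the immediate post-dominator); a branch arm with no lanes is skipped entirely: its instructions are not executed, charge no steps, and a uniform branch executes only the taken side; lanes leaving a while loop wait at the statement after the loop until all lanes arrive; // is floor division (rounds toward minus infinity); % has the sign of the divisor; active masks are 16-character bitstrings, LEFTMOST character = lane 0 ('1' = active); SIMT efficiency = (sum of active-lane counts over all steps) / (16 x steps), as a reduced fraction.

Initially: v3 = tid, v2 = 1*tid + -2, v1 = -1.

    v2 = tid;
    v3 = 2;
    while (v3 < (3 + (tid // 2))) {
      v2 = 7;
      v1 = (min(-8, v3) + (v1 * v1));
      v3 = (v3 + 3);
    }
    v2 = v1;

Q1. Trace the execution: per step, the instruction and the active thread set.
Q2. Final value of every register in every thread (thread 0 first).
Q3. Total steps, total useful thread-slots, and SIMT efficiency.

step 0: v2 <- tid                    1111111111111111
step 1: v3 <- 2                      1111111111111111
step 2: eval (v3 < (3 + (tid // 2))) 1111111111111111
step 3: v2 <- 7                      1111111111111111
step 4: v1 <- (min(-8, v3) + (v1 * v1)) 1111111111111111
step 5: v3 <- (v3 + 3)               1111111111111111
step 6: eval (v3 < (3 + (tid // 2))) 1111111111111111
step 7: v2 <- 7                      0000001111111111
step 8: v1 <- (min(-8, v3) + (v1 * v1)) 0000001111111111
step 9: v3 <- (v3 + 3)               0000001111111111
step 10: eval (v3 < (3 + (tid // 2))) 0000001111111111
step 11: v2 <- 7                      0000000000001111
step 12: v1 <- (min(-8, v3) + (v1 * v1)) 0000000000001111
step 13: v3 <- (v3 + 3)               0000000000001111
step 14: eval (v3 < (3 + (tid // 2))) 0000000000001111
step 15: v2 <- v1                     1111111111111111

Answer: 16 steps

v3: 5,5,5,5,5,5,8,8,8,8,8,8,11,11,11,11
v2: -7,-7,-7,-7,-7,-7,41,41,41,41,41,41,1673,1673,1673,1673
v1: -7,-7,-7,-7,-7,-7,41,41,41,41,41,41,1673,1673,1673,1673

steps = 16; useful = 184; efficiency = 184/256 = 23/32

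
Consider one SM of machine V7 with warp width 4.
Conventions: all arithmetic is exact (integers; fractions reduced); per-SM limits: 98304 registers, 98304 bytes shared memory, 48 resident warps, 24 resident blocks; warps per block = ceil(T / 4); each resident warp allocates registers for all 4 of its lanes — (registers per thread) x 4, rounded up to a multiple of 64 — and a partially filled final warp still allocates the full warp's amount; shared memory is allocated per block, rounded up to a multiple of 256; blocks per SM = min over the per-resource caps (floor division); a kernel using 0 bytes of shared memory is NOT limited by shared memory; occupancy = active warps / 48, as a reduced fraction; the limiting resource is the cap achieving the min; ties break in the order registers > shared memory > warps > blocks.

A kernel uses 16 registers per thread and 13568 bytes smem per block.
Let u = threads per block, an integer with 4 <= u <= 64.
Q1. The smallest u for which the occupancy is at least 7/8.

Answer: u = 21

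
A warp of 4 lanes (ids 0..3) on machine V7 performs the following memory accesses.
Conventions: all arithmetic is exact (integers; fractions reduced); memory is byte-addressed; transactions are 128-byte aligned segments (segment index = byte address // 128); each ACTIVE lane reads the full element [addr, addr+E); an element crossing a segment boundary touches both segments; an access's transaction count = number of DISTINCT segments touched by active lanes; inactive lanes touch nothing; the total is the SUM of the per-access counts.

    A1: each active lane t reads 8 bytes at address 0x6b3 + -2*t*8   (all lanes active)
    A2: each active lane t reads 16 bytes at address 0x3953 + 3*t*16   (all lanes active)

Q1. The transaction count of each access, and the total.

A1: 1 transaction
A2: 2 transactions

Answer: 1,2; total 3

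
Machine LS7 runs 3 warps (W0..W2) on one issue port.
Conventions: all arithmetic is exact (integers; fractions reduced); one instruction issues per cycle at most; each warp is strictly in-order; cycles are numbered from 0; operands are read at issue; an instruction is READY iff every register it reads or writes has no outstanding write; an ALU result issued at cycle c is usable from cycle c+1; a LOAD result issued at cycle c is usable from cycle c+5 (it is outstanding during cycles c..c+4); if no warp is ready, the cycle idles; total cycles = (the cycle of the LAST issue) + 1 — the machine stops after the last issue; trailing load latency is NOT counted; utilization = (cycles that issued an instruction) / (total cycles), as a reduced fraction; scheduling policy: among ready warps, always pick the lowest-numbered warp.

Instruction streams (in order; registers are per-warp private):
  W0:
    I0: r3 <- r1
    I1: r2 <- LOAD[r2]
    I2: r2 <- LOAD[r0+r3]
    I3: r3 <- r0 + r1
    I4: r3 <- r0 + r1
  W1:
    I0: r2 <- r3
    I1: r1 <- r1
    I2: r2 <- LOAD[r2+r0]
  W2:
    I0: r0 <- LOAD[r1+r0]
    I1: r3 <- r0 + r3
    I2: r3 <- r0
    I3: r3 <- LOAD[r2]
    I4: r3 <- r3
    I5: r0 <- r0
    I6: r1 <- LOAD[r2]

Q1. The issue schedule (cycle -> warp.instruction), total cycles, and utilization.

cycle 0: W0.I0
cycle 1: W0.I1
cycle 2: W1.I0
cycle 3: W1.I1
cycle 4: W1.I2
cycle 5: W2.I0
cycle 6: W0.I2
cycle 7: W0.I3
cycle 8: W0.I4
cycle 9: idle
cycle 10: W2.I1
cycle 11: W2.I2
cycle 12: W2.I3
cycle 13: idle
cycle 14: idle
cycle 15: idle
cycle 16: idle
cycle 17: W2.I4
cycle 18: W2.I5
cycle 19: W2.I6

Answer: 20 cycles, utilization 3/4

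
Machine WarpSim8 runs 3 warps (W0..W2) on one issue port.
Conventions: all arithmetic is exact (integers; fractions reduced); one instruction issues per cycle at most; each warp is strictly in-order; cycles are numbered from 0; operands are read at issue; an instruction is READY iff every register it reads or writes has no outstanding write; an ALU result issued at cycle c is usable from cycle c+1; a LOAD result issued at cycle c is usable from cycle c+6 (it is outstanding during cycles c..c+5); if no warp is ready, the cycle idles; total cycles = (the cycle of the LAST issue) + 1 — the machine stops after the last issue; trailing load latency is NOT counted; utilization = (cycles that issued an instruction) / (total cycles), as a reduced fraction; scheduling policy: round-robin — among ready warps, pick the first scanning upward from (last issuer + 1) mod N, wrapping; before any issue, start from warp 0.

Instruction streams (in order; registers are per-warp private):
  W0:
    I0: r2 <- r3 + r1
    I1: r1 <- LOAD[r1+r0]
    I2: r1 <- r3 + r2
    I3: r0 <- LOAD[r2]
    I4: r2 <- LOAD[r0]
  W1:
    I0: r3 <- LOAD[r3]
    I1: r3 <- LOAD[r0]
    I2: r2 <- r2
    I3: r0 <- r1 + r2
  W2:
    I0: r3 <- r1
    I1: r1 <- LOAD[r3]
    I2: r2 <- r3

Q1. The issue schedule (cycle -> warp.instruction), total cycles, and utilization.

cycle 0: W0.I0
cycle 1: W1.I0
cycle 2: W2.I0
cycle 3: W0.I1
cycle 4: W2.I1
cycle 5: W2.I2
cycle 6: idle
cycle 7: W1.I1
cycle 8: W1.I2
cycle 9: W0.I2
cycle 10: W1.I3
cycle 11: W0.I3
cycle 12: idle
cycle 13: idle
cycle 14: idle
cycle 15: idle
cycle 16: idle
cycle 17: W0.I4

Answer: 18 cycles, utilization 2/3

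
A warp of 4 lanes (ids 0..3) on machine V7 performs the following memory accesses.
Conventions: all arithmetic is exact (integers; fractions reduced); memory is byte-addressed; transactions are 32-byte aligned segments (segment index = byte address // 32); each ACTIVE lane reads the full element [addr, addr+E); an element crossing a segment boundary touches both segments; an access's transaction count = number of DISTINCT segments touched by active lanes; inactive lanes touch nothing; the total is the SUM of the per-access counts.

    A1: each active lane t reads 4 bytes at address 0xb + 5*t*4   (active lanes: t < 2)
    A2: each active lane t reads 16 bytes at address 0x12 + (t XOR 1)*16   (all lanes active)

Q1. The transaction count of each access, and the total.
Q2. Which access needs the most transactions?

A1: 2 transactions
A2: 3 transactions

Answer: 2,3; total 5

Answer: A2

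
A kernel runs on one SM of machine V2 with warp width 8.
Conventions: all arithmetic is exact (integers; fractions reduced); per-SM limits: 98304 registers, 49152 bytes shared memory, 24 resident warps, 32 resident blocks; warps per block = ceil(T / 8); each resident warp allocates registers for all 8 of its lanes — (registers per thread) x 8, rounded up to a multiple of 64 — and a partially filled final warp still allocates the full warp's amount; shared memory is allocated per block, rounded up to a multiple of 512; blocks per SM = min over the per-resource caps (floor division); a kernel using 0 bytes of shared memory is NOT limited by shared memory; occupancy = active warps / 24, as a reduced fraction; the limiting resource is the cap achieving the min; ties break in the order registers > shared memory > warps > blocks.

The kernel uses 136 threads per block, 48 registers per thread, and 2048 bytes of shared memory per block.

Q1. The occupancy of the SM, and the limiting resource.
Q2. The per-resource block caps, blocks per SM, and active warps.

Answer: occupancy 17/24, limited by warps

registers: 15 blocks
shared memory: 24 blocks
warps: 1 block
blocks: 32 blocks

Answer: 1 block, 17 active warps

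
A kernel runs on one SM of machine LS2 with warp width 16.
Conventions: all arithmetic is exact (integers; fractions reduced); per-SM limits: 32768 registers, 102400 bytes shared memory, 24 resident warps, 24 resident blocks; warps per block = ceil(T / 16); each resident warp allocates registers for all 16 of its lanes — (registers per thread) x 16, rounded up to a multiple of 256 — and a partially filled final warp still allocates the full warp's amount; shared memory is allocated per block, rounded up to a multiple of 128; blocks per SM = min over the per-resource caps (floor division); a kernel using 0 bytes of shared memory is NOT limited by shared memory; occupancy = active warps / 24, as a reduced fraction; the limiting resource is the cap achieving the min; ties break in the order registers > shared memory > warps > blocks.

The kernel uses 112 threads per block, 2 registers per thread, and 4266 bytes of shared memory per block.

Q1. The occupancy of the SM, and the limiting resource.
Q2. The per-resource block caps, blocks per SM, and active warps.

Answer: occupancy 7/8, limited by warps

registers: 18 blocks
shared memory: 23 blocks
warps: 3 blocks
blocks: 24 blocks

Answer: 3 blocks, 21 active warps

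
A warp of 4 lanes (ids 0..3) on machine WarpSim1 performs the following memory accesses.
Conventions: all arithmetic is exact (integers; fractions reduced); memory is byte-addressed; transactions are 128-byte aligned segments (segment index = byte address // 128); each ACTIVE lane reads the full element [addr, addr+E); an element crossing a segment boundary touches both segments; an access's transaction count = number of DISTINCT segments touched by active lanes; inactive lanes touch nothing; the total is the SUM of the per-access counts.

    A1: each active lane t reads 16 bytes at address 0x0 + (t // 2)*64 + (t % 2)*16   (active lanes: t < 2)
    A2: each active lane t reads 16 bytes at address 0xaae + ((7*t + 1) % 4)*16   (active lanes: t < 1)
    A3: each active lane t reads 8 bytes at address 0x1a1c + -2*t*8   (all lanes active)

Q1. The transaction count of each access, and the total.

A1: 1 transaction
A2: 1 transaction
A3: 2 transactions

Answer: 1,1,2; total 4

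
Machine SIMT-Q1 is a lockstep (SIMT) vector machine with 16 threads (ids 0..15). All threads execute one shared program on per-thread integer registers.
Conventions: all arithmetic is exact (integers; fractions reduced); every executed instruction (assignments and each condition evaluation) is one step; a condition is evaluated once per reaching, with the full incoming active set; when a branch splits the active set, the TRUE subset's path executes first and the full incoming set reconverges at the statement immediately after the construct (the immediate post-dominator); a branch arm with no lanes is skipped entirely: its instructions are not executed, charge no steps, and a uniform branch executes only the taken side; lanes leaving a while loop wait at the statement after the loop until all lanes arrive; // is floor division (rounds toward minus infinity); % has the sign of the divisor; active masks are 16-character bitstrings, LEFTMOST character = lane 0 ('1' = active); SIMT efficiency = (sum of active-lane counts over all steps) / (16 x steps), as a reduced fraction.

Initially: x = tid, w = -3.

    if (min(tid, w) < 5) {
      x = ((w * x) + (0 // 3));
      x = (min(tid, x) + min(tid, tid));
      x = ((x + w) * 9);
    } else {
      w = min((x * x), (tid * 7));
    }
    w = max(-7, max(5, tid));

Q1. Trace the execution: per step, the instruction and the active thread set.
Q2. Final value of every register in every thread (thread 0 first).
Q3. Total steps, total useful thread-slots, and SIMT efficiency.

step 0: eval (min(tid, w) < 5)       1111111111111111
step 1: x <- ((w * x) + (0 // 3))    1111111111111111
step 2: x <- (min(tid, x) + min(tid, tid)) 1111111111111111
step 3: x <- ((x + w) * 9)           1111111111111111
step 4: w <- max(-7, max(5, tid))    1111111111111111

Answer: 5 steps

x: -27,-45,-63,-81,-99,-117,-135,-153,-171,-189,-207,-225,-243,-261,-279,-297
w: 5,5,5,5,5,5,6,7,8,9,10,11,12,13,14,15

steps = 5; useful = 80; efficiency = 80/80 = 1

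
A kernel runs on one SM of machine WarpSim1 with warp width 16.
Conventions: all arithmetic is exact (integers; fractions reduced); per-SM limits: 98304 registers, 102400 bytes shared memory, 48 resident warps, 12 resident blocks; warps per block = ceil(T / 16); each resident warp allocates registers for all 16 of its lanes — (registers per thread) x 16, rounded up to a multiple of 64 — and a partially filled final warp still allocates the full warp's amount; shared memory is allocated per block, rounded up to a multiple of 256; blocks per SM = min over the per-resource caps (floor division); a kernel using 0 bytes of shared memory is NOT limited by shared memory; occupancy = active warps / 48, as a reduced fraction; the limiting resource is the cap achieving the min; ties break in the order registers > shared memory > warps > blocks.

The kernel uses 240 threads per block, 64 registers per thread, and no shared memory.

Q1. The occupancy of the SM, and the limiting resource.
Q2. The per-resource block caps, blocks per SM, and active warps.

Answer: occupancy 15/16, limited by warps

registers: 6 blocks
shared memory: no limit (kernel uses none)
warps: 3 blocks
blocks: 12 blocks

Answer: 3 blocks, 45 active warps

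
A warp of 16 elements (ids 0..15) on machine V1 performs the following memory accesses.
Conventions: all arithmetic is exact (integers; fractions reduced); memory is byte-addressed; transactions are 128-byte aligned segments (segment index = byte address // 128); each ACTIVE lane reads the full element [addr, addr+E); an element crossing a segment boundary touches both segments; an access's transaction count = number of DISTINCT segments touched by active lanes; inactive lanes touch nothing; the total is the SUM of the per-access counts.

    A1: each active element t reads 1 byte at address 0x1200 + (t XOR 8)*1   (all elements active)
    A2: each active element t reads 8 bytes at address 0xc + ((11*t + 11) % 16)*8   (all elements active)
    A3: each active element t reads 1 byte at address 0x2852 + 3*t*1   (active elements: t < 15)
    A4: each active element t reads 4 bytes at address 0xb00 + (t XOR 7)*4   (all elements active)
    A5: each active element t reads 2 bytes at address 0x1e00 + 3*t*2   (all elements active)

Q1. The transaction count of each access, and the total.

A1: 1 transaction
A2: 2 transactions
A3: 1 transaction
A4: 1 transaction
A5: 1 transaction

Answer: 1,2,1,1,1; total 6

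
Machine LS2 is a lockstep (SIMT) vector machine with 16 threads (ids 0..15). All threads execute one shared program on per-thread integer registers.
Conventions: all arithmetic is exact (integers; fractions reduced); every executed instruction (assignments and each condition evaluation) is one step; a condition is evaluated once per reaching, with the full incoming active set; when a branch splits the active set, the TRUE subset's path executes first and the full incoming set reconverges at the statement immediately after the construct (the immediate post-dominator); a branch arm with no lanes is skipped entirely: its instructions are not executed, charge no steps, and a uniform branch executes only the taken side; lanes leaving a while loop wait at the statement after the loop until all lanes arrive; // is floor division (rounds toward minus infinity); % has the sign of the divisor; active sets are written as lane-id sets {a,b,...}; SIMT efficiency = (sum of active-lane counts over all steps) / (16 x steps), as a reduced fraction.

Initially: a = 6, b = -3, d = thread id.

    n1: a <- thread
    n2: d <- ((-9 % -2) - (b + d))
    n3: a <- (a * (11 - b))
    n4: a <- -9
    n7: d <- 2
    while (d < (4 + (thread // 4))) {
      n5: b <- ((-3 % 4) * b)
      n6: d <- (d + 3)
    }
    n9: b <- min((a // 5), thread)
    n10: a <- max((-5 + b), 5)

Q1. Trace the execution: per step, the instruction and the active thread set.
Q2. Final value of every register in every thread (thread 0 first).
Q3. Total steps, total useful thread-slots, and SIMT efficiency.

step 0: a <- thread                  {0,1,2,3,4,5,6,7,8,9,10,11,12,13,14,15}
step 1: d <- ((-9 % -2) - (b + d))   {0,1,2,3,4,5,6,7,8,9,10,11,12,13,14,15}
step 2: a <- (a * (11 - b))          {0,1,2,3,4,5,6,7,8,9,10,11,12,13,14,15}
step 3: a <- -9                      {0,1,2,3,4,5,6,7,8,9,10,11,12,13,14,15}
step 4: d <- 2                       {0,1,2,3,4,5,6,7,8,9,10,11,12,13,14,15}
step 5: eval (d < (4 + (thread // 4))) {0,1,2,3,4,5,6,7,8,9,10,11,12,13,14,15}
step 6: b <- ((-3 % 4) * b)          {0,1,2,3,4,5,6,7,8,9,10,11,12,13,14,15}
step 7: d <- (d + 3)                 {0,1,2,3,4,5,6,7,8,9,10,11,12,13,14,15}
step 8: eval (d < (4 + (thread // 4))) {0,1,2,3,4,5,6,7,8,9,10,11,12,13,14,15}
step 9: b <- ((-3 % 4) * b)          {8,9,10,11,12,13,14,15}
step 10: d <- (d + 3)                 {8,9,10,11,12,13,14,15}
step 11: eval (d < (4 + (thread // 4))) {8,9,10,11,12,13,14,15}
step 12: b <- min((a // 5), thread)   {0,1,2,3,4,5,6,7,8,9,10,11,12,13,14,15}
step 13: a <- max((-5 + b), 5)        {0,1,2,3,4,5,6,7,8,9,10,11,12,13,14,15}

Answer: 14 steps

a: 5,5,5,5,5,5,5,5,5,5,5,5,5,5,5,5
b: -2,-2,-2,-2,-2,-2,-2,-2,-2,-2,-2,-2,-2,-2,-2,-2
d: 5,5,5,5,5,5,5,5,8,8,8,8,8,8,8,8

steps = 14; useful = 200; efficiency = 200/224 = 25/28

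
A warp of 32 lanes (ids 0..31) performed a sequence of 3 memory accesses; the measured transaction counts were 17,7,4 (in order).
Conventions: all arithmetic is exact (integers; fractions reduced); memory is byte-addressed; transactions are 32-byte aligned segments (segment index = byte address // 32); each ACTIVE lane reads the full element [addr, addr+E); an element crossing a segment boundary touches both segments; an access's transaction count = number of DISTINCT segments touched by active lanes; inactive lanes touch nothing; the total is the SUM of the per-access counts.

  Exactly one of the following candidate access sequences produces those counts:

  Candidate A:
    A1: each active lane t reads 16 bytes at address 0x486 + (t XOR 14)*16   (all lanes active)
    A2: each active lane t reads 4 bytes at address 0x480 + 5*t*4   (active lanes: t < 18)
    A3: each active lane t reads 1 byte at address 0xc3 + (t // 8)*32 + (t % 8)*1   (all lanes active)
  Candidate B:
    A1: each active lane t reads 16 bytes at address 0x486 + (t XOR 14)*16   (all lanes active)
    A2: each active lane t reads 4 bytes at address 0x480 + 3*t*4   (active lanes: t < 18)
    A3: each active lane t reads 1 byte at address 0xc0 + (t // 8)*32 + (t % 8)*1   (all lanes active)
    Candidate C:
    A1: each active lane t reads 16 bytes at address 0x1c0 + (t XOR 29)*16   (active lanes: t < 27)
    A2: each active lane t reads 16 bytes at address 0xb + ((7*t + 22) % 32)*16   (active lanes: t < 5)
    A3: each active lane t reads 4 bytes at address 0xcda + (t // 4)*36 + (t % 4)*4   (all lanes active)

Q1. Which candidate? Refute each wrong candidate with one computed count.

A: A2 gives 11 transactions, not 7
C: A1 gives 14 transactions, not 17
B: all counts match (17,7,4)

Answer: B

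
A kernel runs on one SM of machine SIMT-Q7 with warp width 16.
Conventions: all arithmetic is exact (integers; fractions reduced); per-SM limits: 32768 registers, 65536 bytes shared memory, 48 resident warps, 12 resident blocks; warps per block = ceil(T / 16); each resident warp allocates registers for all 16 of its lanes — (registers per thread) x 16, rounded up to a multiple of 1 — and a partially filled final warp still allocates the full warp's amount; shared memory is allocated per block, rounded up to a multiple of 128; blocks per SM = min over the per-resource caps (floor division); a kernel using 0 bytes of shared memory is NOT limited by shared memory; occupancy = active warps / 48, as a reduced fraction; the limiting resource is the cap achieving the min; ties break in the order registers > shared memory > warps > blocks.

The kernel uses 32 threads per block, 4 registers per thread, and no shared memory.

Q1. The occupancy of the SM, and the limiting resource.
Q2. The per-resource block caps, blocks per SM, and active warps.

Answer: occupancy 1/2, limited by blocks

registers: 256 blocks
shared memory: no limit (kernel uses none)
warps: 24 blocks
blocks: 12 blocks

Answer: 12 blocks, 24 active warps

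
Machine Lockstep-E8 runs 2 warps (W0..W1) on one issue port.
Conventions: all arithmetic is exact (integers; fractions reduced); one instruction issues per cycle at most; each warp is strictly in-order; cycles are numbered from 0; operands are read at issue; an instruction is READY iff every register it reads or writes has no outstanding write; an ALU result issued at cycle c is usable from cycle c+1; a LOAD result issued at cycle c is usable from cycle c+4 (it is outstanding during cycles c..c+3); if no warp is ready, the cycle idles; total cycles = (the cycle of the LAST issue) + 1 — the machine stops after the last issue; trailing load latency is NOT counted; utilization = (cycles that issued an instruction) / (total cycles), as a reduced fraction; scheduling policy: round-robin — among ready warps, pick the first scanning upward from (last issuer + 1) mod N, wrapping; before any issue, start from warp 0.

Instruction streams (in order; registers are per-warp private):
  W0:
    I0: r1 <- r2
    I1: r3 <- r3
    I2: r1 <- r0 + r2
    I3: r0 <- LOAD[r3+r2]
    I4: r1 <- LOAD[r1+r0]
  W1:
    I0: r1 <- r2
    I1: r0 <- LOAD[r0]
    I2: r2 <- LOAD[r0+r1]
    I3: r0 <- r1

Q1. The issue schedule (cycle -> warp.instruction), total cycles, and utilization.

cycle 0: W0.I0
cycle 1: W1.I0
cycle 2: W0.I1
cycle 3: W1.I1
cycle 4: W0.I2
cycle 5: W0.I3
cycle 6: idle
cycle 7: W1.I2
cycle 8: W1.I3
cycle 9: W0.I4

Answer: 10 cycles, utilization 9/10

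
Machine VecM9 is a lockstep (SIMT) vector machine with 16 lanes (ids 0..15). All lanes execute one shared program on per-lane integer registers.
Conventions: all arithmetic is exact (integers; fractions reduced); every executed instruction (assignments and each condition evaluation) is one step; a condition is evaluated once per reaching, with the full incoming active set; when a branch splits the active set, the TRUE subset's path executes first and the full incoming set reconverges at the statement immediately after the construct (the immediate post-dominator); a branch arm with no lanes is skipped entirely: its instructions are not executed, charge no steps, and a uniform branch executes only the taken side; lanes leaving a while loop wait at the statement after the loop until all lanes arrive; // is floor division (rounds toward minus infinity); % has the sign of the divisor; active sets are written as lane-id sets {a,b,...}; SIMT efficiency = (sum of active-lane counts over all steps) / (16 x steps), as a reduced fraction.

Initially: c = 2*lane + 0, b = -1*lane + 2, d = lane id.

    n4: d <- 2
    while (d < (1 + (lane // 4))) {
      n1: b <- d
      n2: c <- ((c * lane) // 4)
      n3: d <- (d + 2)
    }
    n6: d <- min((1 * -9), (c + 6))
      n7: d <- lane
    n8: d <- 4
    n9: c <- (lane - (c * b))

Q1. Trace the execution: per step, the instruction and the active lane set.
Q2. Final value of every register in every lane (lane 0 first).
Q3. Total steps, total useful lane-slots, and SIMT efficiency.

step 0: d <- 2                       {0,1,2,3,4,5,6,7,8,9,10,11,12,13,14,15}
step 1: eval (d < (1 + (lane // 4))) {0,1,2,3,4,5,6,7,8,9,10,11,12,13,14,15}
step 2: b <- d                       {8,9,10,11,12,13,14,15}
step 3: c <- ((c * lane) // 4)       {8,9,10,11,12,13,14,15}
step 4: d <- (d + 2)                 {8,9,10,11,12,13,14,15}
step 5: eval (d < (1 + (lane // 4))) {8,9,10,11,12,13,14,15}
step 6: d <- min((1 * -9), (c + 6))  {0,1,2,3,4,5,6,7,8,9,10,11,12,13,14,15}
step 7: d <- lane                    {0,1,2,3,4,5,6,7,8,9,10,11,12,13,14,15}
step 8: d <- 4                       {0,1,2,3,4,5,6,7,8,9,10,11,12,13,14,15}
step 9: c <- (lane - (c * b))        {0,1,2,3,4,5,6,7,8,9,10,11,12,13,14,15}

Answer: 10 steps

c: 0,-1,2,9,20,35,54,77,-56,-71,-90,-109,-132,-155,-182,-209
b: 2,1,0,-1,-2,-3,-4,-5,2,2,2,2,2,2,2,2
d: 4,4,4,4,4,4,4,4,4,4,4,4,4,4,4,4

steps = 10; useful = 128; efficiency = 128/160 = 4/5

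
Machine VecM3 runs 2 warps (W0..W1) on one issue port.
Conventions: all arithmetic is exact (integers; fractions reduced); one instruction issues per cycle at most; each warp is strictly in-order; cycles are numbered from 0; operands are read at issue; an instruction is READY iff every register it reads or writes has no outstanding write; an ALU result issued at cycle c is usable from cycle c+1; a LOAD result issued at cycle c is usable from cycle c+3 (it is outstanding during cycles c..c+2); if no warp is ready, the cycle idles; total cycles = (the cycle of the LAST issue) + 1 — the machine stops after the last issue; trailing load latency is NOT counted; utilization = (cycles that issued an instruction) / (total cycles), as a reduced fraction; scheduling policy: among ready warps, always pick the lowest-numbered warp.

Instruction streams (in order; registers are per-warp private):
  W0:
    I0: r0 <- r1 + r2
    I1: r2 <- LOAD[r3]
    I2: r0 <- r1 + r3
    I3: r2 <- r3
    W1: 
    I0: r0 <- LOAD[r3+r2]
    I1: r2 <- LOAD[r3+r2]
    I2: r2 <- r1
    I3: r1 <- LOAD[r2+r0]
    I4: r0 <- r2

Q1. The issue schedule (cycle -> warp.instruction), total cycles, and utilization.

cycle 0: W0.I0
cycle 1: W0.I1
cycle 2: W0.I2
cycle 3: W1.I0
cycle 4: W0.I3
cycle 5: W1.I1
cycle 6: idle
cycle 7: idle
cycle 8: W1.I2
cycle 9: W1.I3
cycle 10: W1.I4

Answer: 11 cycles, utilization 9/11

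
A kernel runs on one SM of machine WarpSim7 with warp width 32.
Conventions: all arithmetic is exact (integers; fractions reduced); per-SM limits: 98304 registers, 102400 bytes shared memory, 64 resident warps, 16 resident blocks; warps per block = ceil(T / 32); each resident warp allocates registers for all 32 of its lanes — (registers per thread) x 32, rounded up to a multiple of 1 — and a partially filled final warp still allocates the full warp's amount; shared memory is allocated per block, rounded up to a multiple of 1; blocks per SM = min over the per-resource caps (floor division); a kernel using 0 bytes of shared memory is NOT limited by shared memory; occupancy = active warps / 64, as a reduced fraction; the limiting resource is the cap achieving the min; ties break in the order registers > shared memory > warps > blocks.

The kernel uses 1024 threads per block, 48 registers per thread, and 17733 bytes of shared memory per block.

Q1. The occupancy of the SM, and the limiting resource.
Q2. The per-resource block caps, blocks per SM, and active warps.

Answer: occupancy 1, limited by registers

registers: 2 blocks
shared memory: 5 blocks
warps: 2 blocks
blocks: 16 blocks

Answer: 2 blocks, 64 active warps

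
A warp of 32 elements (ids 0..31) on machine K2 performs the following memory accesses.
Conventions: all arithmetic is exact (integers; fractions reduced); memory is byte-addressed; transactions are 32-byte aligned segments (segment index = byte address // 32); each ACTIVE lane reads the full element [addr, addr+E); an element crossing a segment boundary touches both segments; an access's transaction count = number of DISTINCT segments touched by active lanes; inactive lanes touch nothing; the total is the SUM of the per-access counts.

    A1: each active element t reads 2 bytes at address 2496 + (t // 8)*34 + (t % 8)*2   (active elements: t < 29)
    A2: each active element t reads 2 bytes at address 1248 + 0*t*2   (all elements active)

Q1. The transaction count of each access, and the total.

A1: 4 transactions
A2: 1 transaction

Answer: 4,1; total 5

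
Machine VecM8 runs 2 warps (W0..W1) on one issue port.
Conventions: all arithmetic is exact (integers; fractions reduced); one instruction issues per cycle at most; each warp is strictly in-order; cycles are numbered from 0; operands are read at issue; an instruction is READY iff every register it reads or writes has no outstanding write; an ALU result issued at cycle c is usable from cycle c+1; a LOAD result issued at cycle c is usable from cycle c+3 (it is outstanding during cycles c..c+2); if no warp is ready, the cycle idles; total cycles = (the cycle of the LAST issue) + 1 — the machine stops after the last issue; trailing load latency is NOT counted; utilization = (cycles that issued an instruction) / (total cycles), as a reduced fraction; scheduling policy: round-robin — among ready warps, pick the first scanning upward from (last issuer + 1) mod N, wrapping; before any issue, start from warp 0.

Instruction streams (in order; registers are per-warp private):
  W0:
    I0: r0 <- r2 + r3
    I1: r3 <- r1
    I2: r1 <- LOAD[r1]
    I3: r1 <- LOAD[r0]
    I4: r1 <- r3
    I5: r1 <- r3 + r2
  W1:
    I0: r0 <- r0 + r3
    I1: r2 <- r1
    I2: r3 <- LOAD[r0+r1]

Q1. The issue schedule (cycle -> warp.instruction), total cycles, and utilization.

cycle 0: W0.I0
cycle 1: W1.I0
cycle 2: W0.I1
cycle 3: W1.I1
cycle 4: W0.I2
cycle 5: W1.I2
cycle 6: idle
cycle 7: W0.I3
cycle 8: idle
cycle 9: idle
cycle 10: W0.I4
cycle 11: W0.I5

Answer: 12 cycles, utilization 3/4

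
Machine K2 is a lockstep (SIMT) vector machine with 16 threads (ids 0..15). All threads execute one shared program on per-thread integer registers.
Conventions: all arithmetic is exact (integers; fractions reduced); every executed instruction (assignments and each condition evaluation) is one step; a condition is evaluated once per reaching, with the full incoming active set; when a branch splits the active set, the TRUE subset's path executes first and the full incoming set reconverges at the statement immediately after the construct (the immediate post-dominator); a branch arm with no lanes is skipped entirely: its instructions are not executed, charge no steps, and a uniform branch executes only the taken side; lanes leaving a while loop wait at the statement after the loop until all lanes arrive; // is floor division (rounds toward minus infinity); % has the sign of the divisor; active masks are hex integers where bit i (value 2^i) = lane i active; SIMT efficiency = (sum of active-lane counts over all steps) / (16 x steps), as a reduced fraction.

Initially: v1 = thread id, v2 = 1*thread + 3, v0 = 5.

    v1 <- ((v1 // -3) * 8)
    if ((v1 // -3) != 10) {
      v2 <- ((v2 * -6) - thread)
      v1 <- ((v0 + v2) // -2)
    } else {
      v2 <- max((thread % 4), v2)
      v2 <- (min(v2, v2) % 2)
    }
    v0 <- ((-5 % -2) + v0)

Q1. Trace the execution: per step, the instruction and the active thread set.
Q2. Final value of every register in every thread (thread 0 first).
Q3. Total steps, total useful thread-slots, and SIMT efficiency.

step 0: v1 <- ((v1 // -3) * 8)       0xffff
step 1: eval ((v1 // -3) != 10)      0xffff
step 2: v2 <- ((v2 * -6) - thread)   0xe3ff
step 3: v1 <- ((v0 + v2) // -2)      0xe3ff
step 4: v2 <- max((thread % 4), v2)  0x1c00
step 5: v2 <- (min(v2, v2) % 2)      0x1c00
step 6: v0 <- ((-5 % -2) + v0)       0xffff

Answer: 7 steps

v1: 6,10,13,17,20,24,27,31,34,38,-32,-32,-32,52,55,59
v2: -18,-25,-32,-39,-46,-53,-60,-67,-74,-81,1,0,1,-109,-116,-123
v0: 4,4,4,4,4,4,4,4,4,4,4,4,4,4,4,4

steps = 7; useful = 80; efficiency = 80/112 = 5/7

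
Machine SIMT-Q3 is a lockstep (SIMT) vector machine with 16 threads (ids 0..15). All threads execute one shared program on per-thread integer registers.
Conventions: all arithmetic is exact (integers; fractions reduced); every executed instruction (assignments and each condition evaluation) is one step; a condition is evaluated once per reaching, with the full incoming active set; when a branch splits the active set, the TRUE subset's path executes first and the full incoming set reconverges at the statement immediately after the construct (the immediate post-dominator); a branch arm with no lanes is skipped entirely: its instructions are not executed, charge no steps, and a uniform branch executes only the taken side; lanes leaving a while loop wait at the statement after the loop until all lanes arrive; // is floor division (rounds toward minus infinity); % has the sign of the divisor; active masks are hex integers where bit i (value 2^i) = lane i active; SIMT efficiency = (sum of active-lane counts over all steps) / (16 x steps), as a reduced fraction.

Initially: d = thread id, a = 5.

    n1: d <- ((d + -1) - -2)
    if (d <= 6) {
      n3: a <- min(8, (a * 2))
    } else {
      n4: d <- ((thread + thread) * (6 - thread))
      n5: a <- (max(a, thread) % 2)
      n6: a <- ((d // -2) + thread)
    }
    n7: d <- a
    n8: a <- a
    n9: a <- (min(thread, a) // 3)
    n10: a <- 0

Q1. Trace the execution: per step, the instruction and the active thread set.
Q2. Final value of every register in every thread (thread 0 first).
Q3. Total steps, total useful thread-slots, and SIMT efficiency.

step 0: d <- ((d + -1) - -2)         0xffff
step 1: eval (d <= 6)                0xffff
step 2: a <- min(8, (a * 2))         0x003f
step 3: d <- ((thread + thread) * (6 - thread)) 0xffc0
step 4: a <- (max(a, thread) % 2)    0xffc0
step 5: a <- ((d // -2) + thread)    0xffc0
step 6: d <- a                       0xffff
step 7: a <- a                       0xffff
step 8: a <- (min(thread, a) // 3)   0xffff
step 9: a <- 0                       0xffff

Answer: 10 steps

d: 8,8,8,8,8,8,6,14,24,36,50,66,84,104,126,150
a: 0,0,0,0,0,0,0,0,0,0,0,0,0,0,0,0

steps = 10; useful = 132; efficiency = 132/160 = 33/40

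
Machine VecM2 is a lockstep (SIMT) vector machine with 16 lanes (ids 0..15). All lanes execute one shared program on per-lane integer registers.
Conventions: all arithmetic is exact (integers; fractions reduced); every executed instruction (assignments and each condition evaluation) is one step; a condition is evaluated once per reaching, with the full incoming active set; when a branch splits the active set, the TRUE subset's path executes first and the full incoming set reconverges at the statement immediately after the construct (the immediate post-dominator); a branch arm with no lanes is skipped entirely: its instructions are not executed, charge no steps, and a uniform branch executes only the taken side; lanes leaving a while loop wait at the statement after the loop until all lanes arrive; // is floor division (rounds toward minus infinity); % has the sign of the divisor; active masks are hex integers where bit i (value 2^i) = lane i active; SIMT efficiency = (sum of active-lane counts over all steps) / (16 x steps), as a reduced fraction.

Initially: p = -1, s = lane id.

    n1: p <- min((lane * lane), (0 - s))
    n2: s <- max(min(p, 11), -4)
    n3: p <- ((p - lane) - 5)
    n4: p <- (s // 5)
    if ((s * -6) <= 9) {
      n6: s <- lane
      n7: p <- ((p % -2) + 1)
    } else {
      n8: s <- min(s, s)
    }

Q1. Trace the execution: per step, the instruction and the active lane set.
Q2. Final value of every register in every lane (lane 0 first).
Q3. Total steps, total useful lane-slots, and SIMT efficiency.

step 0: p <- min((lane * lane), (0 - s)) 0xffff
step 1: s <- max(min(p, 11), -4)     0xffff
step 2: p <- ((p - lane) - 5)        0xffff
step 3: p <- (s // 5)                0xffff
step 4: eval ((s * -6) <= 9)         0xffff
step 5: s <- lane                    0x0003
step 6: p <- ((p % -2) + 1)          0x0003
step 7: s <- min(s, s)               0xfffc

Answer: 8 steps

p: 1,0,-1,-1,-1,-1,-1,-1,-1,-1,-1,-1,-1,-1,-1,-1
s: 0,1,-2,-3,-4,-4,-4,-4,-4,-4,-4,-4,-4,-4,-4,-4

steps = 8; useful = 98; efficiency = 98/128 = 49/64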